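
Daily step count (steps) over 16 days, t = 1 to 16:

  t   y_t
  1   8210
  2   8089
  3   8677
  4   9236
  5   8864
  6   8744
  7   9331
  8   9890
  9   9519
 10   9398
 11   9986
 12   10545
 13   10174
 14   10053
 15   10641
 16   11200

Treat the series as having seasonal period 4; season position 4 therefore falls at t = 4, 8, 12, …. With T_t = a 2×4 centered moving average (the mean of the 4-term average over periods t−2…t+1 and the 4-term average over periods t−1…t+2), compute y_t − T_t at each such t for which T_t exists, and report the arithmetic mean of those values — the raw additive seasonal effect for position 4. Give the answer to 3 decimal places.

Season position 4 occurs at t = 4, 8, 12 (where T_t is defined).
t=4: T_4 = 8798.37500; y_4 − T_4 = 9236 − 8798.37500 = 437.62500
t=8: T_8 = 9452.75000; y_8 − T_8 = 9890 − 9452.75000 = 437.25000
t=12: T_12 = 10107.62500; y_12 − T_12 = 10545 − 10107.62500 = 437.37500
Mean deviation: (437.62500 + 437.25000 + 437.37500) / 3 = 437.417

437.417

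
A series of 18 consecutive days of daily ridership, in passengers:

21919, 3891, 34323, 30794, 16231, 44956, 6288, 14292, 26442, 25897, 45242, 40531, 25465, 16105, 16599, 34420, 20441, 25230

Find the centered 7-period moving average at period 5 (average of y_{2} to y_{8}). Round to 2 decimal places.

21539.29

Sum of periods 2–8: 3891 + 34323 + 30794 + 16231 + 44956 + 6288 + 14292 = 150775
Divide by 7: 150775 / 7 = 21539.29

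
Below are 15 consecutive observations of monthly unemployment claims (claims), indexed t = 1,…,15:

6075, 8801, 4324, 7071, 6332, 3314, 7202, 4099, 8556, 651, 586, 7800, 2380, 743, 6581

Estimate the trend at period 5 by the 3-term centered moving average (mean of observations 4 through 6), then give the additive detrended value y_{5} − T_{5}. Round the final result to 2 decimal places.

Trend T_5 = (7071 + 6332 + 3314) / 3 = 16717/3 = 5572.3333
Detrended value: 6332 − 5572.3333 = 759.67

759.67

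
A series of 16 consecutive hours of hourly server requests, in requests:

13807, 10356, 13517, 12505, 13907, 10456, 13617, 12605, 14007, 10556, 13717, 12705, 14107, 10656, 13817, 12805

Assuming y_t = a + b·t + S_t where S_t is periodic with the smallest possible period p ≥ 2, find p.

4

First differences y_{t+1} − y_t: -3451, 3161, -1012, 1402, -3451, 3161, -1012, 1402, -3451, 3161, …
The difference pattern repeats every 4 terms and not for any smaller step, so p = 4.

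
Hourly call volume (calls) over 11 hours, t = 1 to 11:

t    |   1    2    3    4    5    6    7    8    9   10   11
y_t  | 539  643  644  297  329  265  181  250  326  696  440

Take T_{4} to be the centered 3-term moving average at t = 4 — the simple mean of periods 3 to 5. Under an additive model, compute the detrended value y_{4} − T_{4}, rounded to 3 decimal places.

-126.333

Trend T_4 = (644 + 297 + 329) / 3 = 1270/3 = 423.33333
Detrended value: 297 − 423.33333 = -126.333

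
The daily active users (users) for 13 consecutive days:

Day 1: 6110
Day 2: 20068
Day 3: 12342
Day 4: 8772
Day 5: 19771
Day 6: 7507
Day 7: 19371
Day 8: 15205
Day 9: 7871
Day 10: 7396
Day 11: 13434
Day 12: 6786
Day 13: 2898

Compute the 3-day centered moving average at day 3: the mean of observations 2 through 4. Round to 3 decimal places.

Sum of periods 2–4: 20068 + 12342 + 8772 = 41182
Divide by 3: 41182 / 3 = 13727.333

13727.333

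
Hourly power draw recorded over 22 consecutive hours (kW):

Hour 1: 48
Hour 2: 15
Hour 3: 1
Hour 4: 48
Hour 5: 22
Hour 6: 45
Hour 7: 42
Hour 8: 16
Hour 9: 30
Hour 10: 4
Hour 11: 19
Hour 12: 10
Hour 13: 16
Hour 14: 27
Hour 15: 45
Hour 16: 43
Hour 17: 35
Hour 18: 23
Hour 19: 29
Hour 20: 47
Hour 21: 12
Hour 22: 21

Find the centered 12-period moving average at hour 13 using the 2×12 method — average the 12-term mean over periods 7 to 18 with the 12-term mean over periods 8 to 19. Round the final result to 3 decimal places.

25.292

Sum over 7–18: 42 + 16 + 30 + 4 + 19 + 10 + 16 + 27 + 45 + 43 + 35 + 23 = 310
Sum over 8–19: 16 + 30 + 4 + 19 + 10 + 16 + 27 + 45 + 43 + 35 + 23 + 29 = 297
CMA at t=13 = (310 + 297) / (2·12) = 607 / 24 = 25.292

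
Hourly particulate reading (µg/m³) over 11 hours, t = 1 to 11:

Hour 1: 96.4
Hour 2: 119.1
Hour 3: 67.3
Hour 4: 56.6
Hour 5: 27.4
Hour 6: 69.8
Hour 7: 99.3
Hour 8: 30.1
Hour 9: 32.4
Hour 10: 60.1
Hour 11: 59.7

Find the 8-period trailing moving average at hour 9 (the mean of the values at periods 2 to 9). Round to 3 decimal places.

62.750

Sum of periods 2–9: 119.1 + 67.3 + 56.6 + 27.4 + 69.8 + 99.3 + 30.1 + 32.4 = 502.0
Divide by 8: 502.0 / 8 = 62.750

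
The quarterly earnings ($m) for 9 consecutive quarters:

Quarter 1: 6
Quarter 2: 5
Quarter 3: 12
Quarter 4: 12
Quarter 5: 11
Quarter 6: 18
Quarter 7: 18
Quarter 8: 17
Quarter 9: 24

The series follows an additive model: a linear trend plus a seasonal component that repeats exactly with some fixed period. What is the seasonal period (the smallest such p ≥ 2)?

3

First differences y_{t+1} − y_t: -1, 7, 0, -1, 7, 0, -1, 7, …
The difference pattern repeats every 3 terms and not for any smaller step, so p = 3.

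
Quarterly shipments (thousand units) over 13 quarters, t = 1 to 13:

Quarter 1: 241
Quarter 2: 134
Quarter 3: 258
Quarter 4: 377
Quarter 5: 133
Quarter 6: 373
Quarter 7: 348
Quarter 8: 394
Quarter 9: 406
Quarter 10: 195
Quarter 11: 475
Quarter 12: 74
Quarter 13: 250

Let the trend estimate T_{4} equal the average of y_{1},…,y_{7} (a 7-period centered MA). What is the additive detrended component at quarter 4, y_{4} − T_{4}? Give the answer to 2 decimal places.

Trend T_4 = (241 + 134 + 258 + 377 + 133 + 373 + 348) / 7 = 1864/7 = 266.2857
Detrended value: 377 − 266.2857 = 110.71

110.71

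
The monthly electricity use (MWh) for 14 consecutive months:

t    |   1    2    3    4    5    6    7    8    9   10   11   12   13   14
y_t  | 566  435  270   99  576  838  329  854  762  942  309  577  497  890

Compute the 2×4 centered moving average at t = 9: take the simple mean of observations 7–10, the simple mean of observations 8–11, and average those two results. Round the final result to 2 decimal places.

719.25

Sum over 7–10: 329 + 854 + 762 + 942 = 2887
Sum over 8–11: 854 + 762 + 942 + 309 = 2867
CMA at t=9 = (2887 + 2867) / (2·4) = 5754 / 8 = 719.25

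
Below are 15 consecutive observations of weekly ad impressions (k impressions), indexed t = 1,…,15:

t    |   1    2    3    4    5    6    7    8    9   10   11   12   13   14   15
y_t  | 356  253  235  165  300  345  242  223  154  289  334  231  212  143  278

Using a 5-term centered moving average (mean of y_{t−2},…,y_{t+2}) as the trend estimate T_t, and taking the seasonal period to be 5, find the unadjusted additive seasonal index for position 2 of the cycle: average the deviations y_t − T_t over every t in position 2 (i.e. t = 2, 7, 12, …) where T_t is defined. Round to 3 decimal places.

Season position 2 occurs at t = 7, 12 (where T_t is defined).
t=7: T_7 = 252.80000; y_7 − T_7 = 242 − 252.80000 = -10.80000
t=12: T_12 = 241.80000; y_12 − T_12 = 231 − 241.80000 = -10.80000
Mean deviation: (-10.80000 + -10.80000) / 2 = -10.800

-10.800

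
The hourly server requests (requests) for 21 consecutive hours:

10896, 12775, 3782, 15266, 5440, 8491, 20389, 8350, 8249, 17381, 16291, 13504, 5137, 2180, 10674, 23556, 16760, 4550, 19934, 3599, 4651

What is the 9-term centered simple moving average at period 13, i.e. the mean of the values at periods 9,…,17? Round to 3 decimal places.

12636.889

Sum of periods 9–17: 8249 + 17381 + 16291 + 13504 + 5137 + 2180 + 10674 + 23556 + 16760 = 113732
Divide by 9: 113732 / 9 = 12636.889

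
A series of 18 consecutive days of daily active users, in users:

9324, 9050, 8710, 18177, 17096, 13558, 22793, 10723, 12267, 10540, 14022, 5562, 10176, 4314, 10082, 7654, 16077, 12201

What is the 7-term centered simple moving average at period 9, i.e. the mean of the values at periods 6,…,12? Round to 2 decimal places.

Sum of periods 6–12: 13558 + 22793 + 10723 + 12267 + 10540 + 14022 + 5562 = 89465
Divide by 7: 89465 / 7 = 12780.71

12780.71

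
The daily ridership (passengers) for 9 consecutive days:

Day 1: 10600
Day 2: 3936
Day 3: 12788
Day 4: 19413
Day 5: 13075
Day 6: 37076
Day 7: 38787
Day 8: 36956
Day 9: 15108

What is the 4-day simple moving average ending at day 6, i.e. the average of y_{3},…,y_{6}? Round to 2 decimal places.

Sum of periods 3–6: 12788 + 19413 + 13075 + 37076 = 82352
Divide by 4: 82352 / 4 = 20588.00

20588.00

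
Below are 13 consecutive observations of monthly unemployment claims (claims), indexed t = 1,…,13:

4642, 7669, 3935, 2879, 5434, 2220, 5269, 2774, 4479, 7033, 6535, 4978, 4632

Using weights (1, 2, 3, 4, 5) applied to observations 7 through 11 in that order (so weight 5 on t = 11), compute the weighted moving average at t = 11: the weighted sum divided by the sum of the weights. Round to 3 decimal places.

5670.733

Weighted sum: 1·5269 + 2·2774 + 3·4479 + 4·7033 + 5·6535 = 5269 + 5548 + 13437 + 28132 + 32675 = 85061
Weight total: 1 + 2 + 3 + 4 + 5 = 15
WMA = 85061 / 15 = 5670.733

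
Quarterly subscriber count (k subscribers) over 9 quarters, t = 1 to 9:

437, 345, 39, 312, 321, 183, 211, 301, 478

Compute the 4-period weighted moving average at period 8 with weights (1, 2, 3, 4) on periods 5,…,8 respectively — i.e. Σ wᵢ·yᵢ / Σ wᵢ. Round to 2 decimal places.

252.40

Weighted sum: 1·321 + 2·183 + 3·211 + 4·301 = 321 + 366 + 633 + 1204 = 2524
Weight total: 1 + 2 + 3 + 4 = 10
WMA = 2524 / 10 = 252.40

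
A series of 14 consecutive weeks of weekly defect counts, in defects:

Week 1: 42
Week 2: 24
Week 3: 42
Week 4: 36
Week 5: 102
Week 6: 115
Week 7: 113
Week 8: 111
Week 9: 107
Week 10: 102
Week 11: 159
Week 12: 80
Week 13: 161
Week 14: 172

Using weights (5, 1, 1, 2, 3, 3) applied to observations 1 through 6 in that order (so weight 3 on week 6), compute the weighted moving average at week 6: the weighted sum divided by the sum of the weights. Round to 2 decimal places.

Weighted sum: 5·42 + 1·24 + 1·42 + 2·36 + 3·102 + 3·115 = 210 + 24 + 42 + 72 + 306 + 345 = 999
Weight total: 5 + 1 + 1 + 2 + 3 + 3 = 15
WMA = 999 / 15 = 66.60

66.60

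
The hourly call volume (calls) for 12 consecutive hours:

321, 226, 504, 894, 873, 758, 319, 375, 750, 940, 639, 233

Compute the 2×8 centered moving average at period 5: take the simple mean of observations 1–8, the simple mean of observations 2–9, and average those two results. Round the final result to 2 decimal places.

Sum over 1–8: 321 + 226 + 504 + 894 + 873 + 758 + 319 + 375 = 4270
Sum over 2–9: 226 + 504 + 894 + 873 + 758 + 319 + 375 + 750 = 4699
CMA at t=5 = (4270 + 4699) / (2·8) = 8969 / 16 = 560.56

560.56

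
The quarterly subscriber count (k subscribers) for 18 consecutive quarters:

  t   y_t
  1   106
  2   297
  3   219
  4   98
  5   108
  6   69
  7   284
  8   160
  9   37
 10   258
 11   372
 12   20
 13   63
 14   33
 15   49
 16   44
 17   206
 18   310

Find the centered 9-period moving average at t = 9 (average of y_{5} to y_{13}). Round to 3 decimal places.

Sum of periods 5–13: 108 + 69 + 284 + 160 + 37 + 258 + 372 + 20 + 63 = 1371
Divide by 9: 1371 / 9 = 152.333

152.333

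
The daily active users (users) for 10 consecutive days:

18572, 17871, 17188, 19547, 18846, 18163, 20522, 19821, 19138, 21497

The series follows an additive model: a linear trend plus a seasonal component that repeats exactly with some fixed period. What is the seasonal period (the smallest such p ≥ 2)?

3

First differences y_{t+1} − y_t: -701, -683, 2359, -701, -683, 2359, -701, -683, …
The difference pattern repeats every 3 terms and not for any smaller step, so p = 3.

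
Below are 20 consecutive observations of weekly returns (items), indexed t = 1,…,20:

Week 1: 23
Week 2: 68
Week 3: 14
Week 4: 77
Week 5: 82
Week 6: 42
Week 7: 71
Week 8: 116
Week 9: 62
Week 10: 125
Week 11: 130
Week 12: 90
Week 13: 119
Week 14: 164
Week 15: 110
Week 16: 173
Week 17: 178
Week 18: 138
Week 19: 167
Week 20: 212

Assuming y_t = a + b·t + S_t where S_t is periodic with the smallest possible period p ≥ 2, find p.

6

First differences y_{t+1} − y_t: 45, -54, 63, 5, -40, 29, 45, -54, 63, 5, -40, 29, 45, -54, …
The difference pattern repeats every 6 terms and not for any smaller step, so p = 6.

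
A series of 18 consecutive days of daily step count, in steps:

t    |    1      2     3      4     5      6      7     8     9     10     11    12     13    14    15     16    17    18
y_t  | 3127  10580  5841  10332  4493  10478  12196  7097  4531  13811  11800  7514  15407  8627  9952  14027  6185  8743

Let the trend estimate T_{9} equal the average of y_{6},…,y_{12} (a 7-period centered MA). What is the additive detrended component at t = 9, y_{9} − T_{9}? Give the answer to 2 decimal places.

-5101.43

Trend T_9 = (10478 + 12196 + 7097 + 4531 + 13811 + 11800 + 7514) / 7 = 67427/7 = 9632.4286
Detrended value: 4531 − 9632.4286 = -5101.43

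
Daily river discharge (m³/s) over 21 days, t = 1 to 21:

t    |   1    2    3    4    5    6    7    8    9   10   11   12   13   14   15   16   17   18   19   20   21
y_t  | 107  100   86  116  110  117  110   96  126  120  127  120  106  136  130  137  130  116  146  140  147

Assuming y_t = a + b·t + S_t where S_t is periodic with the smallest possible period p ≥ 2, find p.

First differences y_{t+1} − y_t: -7, -14, 30, -6, 7, -7, -14, 30, -6, 7, -7, -14, …
The difference pattern repeats every 5 terms and not for any smaller step, so p = 5.

5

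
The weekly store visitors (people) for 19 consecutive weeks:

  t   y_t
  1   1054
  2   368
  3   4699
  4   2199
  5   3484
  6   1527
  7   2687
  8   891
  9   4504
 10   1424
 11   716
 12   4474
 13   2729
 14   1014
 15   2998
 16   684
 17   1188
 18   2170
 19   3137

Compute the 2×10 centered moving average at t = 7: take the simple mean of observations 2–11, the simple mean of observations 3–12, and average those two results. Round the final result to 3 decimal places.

Sum over 2–11: 368 + 4699 + 2199 + 3484 + 1527 + 2687 + 891 + 4504 + 1424 + 716 = 22499
Sum over 3–12: 4699 + 2199 + 3484 + 1527 + 2687 + 891 + 4504 + 1424 + 716 + 4474 = 26605
CMA at t=7 = (22499 + 26605) / (2·10) = 49104 / 20 = 2455.200

2455.200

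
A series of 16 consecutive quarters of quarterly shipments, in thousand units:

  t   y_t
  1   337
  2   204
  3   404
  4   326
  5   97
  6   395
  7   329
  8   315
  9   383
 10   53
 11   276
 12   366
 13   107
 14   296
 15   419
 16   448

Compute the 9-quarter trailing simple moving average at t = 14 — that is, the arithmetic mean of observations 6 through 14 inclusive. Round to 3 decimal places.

280.000

Sum of periods 6–14: 395 + 329 + 315 + 383 + 53 + 276 + 366 + 107 + 296 = 2520
Divide by 9: 2520 / 9 = 280.000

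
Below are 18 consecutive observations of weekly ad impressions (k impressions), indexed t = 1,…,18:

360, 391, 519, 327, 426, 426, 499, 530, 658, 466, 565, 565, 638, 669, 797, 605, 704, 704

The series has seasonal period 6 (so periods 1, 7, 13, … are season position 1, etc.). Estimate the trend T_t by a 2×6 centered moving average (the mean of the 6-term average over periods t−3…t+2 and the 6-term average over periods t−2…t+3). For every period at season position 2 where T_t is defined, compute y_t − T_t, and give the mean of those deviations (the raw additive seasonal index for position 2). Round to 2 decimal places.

Season position 2 occurs at t = 8, 14 (where T_t is defined).
t=8: T_8 = 512.4167; y_8 − T_8 = 530 − 512.4167 = 17.5833
t=14: T_14 = 651.4167; y_14 − T_14 = 669 − 651.4167 = 17.5833
Mean deviation: (17.5833 + 17.5833) / 2 = 17.58

17.58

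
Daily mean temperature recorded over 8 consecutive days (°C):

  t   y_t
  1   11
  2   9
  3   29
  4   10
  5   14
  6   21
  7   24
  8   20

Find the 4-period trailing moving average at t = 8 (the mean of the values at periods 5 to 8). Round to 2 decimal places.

19.75

Sum of periods 5–8: 14 + 21 + 24 + 20 = 79
Divide by 4: 79 / 4 = 19.75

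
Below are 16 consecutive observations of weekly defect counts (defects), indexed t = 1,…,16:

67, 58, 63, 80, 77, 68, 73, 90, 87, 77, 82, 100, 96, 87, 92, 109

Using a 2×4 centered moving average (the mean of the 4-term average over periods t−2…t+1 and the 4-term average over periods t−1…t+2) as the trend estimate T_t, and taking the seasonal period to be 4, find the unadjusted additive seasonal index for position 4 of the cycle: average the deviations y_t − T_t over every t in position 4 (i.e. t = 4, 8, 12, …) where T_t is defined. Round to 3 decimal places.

9.542

Season position 4 occurs at t = 4, 8, 12 (where T_t is defined).
t=4: T_4 = 70.75000; y_4 − T_4 = 80 − 70.75000 = 9.25000
t=8: T_8 = 80.62500; y_8 − T_8 = 90 − 80.62500 = 9.37500
t=12: T_12 = 90.00000; y_12 − T_12 = 100 − 90.00000 = 10.00000
Mean deviation: (9.25000 + 9.37500 + 10.00000) / 3 = 9.542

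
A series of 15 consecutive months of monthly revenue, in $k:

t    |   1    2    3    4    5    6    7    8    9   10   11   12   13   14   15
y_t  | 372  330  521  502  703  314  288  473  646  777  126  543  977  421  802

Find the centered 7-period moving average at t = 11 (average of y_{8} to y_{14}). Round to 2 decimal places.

566.14

Sum of periods 8–14: 473 + 646 + 777 + 126 + 543 + 977 + 421 = 3963
Divide by 7: 3963 / 7 = 566.14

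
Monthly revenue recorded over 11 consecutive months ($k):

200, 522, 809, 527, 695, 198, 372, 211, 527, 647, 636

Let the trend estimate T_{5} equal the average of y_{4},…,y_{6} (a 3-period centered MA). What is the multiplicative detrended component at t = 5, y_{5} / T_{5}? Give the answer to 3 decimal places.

1.468

Trend T_5 = (527 + 695 + 198) / 3 = 1420/3 = 473.33333
Ratio to trend: 695 / 473.33333 = 1.468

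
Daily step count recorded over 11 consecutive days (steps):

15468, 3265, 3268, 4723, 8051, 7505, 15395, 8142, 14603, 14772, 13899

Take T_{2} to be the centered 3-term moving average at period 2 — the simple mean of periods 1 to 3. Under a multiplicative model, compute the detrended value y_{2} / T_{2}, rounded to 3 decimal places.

0.445

Trend T_2 = (15468 + 3265 + 3268) / 3 = 22001/3 = 7333.66667
Ratio to trend: 3265 / 7333.66667 = 0.445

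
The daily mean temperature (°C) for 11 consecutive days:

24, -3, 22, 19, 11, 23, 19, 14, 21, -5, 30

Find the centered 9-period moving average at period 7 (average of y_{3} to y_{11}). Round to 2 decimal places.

17.11

Sum of periods 3–11: 22 + 19 + 11 + 23 + 19 + 14 + 21 + (-5) + 30 = 154
Divide by 9: 154 / 9 = 17.11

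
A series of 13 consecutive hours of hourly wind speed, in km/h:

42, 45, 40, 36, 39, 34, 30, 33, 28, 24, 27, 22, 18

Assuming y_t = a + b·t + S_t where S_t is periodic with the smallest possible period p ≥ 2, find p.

3

First differences y_{t+1} − y_t: 3, -5, -4, 3, -5, -4, 3, -5, …
The difference pattern repeats every 3 terms and not for any smaller step, so p = 3.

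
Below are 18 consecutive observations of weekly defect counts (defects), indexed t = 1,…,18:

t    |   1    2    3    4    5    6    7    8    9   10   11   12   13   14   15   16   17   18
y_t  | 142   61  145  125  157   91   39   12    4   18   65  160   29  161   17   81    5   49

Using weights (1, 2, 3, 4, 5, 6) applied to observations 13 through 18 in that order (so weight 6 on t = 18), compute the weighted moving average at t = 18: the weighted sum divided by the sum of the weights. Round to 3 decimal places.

Weighted sum: 1·29 + 2·161 + 3·17 + 4·81 + 5·5 + 6·49 = 29 + 322 + 51 + 324 + 25 + 294 = 1045
Weight total: 1 + 2 + 3 + 4 + 5 + 6 = 21
WMA = 1045 / 21 = 49.762

49.762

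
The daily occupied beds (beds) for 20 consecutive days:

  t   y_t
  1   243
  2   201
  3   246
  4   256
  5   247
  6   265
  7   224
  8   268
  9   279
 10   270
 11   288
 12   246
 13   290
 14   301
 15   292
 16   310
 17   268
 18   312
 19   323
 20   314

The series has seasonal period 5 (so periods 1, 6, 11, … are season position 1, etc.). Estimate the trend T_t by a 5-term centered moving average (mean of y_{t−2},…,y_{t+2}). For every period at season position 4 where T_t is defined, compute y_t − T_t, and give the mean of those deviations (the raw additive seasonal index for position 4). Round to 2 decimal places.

Season position 4 occurs at t = 4, 9, 14 (where T_t is defined).
t=4: T_4 = 243.0000; y_4 − T_4 = 256 − 243.0000 = 13.0000
t=9: T_9 = 265.8000; y_9 − T_9 = 279 − 265.8000 = 13.2000
t=14: T_14 = 287.8000; y_14 − T_14 = 301 − 287.8000 = 13.2000
Mean deviation: (13.0000 + 13.2000 + 13.2000) / 3 = 13.13

13.13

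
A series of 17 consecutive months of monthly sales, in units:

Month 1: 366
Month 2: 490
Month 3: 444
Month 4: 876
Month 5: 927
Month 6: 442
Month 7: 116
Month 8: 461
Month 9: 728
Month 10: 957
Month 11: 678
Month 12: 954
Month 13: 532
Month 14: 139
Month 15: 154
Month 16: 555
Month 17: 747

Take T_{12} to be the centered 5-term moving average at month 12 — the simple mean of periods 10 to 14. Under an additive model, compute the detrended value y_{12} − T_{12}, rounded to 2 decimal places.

Trend T_12 = (957 + 678 + 954 + 532 + 139) / 5 = 3260/5 = 652.0000
Detrended value: 954 − 652.0000 = 302.00

302.00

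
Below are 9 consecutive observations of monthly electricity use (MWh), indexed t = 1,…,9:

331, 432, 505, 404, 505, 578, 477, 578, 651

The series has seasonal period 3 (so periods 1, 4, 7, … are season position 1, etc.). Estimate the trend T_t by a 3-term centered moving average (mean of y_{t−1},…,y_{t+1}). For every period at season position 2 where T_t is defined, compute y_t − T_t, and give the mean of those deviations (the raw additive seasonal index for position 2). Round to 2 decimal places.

9.33

Season position 2 occurs at t = 2, 5, 8 (where T_t is defined).
t=2: T_2 = 422.6667; y_2 − T_2 = 432 − 422.6667 = 9.3333
t=5: T_5 = 495.6667; y_5 − T_5 = 505 − 495.6667 = 9.3333
t=8: T_8 = 568.6667; y_8 − T_8 = 578 − 568.6667 = 9.3333
Mean deviation: (9.3333 + 9.3333 + 9.3333) / 3 = 9.33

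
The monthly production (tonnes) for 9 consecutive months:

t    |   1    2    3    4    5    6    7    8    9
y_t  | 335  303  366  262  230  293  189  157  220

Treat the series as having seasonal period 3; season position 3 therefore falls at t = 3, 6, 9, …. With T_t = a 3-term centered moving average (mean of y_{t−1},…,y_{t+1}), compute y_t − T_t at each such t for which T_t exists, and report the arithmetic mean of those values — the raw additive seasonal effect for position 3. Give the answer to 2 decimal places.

Season position 3 occurs at t = 3, 6 (where T_t is defined).
t=3: T_3 = 310.3333; y_3 − T_3 = 366 − 310.3333 = 55.6667
t=6: T_6 = 237.3333; y_6 − T_6 = 293 − 237.3333 = 55.6667
Mean deviation: (55.6667 + 55.6667) / 2 = 55.67

55.67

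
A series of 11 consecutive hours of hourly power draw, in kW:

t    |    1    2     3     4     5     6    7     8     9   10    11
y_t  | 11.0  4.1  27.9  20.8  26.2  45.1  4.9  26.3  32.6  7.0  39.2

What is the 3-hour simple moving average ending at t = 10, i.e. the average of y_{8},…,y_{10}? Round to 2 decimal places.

Sum of periods 8–10: 26.3 + 32.6 + 7.0 = 65.9
Divide by 3: 65.9 / 3 = 21.97

21.97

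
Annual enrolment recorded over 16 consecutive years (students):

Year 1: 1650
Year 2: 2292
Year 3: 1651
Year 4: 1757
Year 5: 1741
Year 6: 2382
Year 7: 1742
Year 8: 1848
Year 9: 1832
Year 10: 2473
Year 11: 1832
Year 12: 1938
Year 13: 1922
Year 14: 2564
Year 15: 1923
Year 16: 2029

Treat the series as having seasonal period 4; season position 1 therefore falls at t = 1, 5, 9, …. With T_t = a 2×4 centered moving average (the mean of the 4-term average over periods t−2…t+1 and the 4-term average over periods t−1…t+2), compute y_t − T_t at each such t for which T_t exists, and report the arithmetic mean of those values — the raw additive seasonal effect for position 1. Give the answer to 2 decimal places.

Season position 1 occurs at t = 5, 9, 13 (where T_t is defined).
t=5: T_5 = 1894.1250; y_5 − T_5 = 1741 − 1894.1250 = -153.1250
t=9: T_9 = 1985.0000; y_9 − T_9 = 1832 − 1985.0000 = -153.0000
t=13: T_13 = 2075.3750; y_13 − T_13 = 1922 − 2075.3750 = -153.3750
Mean deviation: (-153.1250 + -153.0000 + -153.3750) / 3 = -153.17

-153.17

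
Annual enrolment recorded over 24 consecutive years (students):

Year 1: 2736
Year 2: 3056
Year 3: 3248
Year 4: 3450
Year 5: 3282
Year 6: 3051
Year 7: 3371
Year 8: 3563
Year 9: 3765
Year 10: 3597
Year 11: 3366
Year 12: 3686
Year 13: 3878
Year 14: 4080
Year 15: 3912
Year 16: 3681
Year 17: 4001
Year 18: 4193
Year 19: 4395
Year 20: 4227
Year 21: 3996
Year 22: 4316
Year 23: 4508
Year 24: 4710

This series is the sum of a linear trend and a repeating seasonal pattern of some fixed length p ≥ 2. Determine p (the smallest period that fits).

5

First differences y_{t+1} − y_t: 320, 192, 202, -168, -231, 320, 192, 202, -168, -231, 320, 192, …
The difference pattern repeats every 5 terms and not for any smaller step, so p = 5.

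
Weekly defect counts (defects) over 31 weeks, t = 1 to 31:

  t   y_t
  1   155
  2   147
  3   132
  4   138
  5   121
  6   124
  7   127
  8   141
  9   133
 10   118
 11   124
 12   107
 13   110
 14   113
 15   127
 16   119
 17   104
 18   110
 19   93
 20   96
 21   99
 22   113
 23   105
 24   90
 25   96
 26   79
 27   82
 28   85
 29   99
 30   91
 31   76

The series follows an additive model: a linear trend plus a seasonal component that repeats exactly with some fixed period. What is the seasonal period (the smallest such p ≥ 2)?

First differences y_{t+1} − y_t: -8, -15, 6, -17, 3, 3, 14, -8, -15, 6, -17, 3, 3, 14, -8, -15, …
The difference pattern repeats every 7 terms and not for any smaller step, so p = 7.

7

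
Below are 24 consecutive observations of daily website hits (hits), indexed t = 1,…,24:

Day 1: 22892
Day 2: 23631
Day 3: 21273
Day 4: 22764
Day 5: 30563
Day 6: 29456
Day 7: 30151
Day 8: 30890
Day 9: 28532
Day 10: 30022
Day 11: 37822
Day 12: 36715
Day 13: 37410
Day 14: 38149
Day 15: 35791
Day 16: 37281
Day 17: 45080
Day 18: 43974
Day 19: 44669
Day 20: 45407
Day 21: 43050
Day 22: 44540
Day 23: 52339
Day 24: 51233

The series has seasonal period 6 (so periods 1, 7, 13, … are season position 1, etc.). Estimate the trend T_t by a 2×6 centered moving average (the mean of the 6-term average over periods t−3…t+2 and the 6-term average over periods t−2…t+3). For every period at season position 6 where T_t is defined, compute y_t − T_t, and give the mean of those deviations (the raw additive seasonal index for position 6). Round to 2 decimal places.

1335.14

Season position 6 occurs at t = 6, 12, 18 (where T_t is defined).
t=6: T_6 = 28121.0833; y_6 − T_6 = 29456 − 28121.0833 = 1334.9167
t=12: T_12 = 35379.9167; y_12 − T_12 = 36715 − 35379.9167 = 1335.0833
t=18: T_18 = 42638.5833; y_18 − T_18 = 43974 − 42638.5833 = 1335.4167
Mean deviation: (1334.9167 + 1335.0833 + 1335.4167) / 3 = 1335.14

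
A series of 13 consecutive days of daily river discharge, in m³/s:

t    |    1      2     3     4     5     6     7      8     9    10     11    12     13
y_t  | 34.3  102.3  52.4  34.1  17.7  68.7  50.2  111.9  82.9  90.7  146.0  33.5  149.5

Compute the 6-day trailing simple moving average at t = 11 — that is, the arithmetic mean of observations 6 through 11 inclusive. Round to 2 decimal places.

Sum of periods 6–11: 68.7 + 50.2 + 111.9 + 82.9 + 90.7 + 146.0 = 550.4
Divide by 6: 550.4 / 6 = 91.73

91.73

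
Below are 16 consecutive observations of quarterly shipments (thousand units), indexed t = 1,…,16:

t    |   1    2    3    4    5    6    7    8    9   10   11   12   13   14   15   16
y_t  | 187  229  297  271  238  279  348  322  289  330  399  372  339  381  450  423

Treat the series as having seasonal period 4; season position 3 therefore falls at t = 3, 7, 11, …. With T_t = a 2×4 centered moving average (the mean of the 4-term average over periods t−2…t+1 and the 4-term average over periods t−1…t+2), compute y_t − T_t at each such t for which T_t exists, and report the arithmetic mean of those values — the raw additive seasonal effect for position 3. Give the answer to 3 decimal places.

44.917

Season position 3 occurs at t = 3, 7, 11 (where T_t is defined).
t=3: T_3 = 252.37500; y_3 − T_3 = 297 − 252.37500 = 44.62500
t=7: T_7 = 303.12500; y_7 − T_7 = 348 − 303.12500 = 44.87500
t=11: T_11 = 353.75000; y_11 − T_11 = 399 − 353.75000 = 45.25000
Mean deviation: (44.62500 + 44.87500 + 45.25000) / 3 = 44.917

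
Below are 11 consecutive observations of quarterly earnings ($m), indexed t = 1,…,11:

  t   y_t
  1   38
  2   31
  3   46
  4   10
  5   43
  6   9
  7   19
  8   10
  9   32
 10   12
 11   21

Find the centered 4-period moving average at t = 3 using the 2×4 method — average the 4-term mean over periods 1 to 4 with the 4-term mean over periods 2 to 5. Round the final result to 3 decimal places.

Sum over 1–4: 38 + 31 + 46 + 10 = 125
Sum over 2–5: 31 + 46 + 10 + 43 = 130
CMA at t=3 = (125 + 130) / (2·4) = 255 / 8 = 31.875

31.875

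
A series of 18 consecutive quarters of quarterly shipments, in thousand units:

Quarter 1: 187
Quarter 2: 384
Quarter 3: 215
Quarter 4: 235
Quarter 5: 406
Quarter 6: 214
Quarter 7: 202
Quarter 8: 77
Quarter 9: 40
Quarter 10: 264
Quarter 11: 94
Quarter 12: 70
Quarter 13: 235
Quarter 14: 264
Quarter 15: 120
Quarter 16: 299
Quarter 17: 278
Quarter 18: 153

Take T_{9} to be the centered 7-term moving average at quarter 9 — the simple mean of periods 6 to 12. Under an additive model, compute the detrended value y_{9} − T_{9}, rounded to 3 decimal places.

-97.286

Trend T_9 = (214 + 202 + 77 + 40 + 264 + 94 + 70) / 7 = 961/7 = 137.28571
Detrended value: 40 − 137.28571 = -97.286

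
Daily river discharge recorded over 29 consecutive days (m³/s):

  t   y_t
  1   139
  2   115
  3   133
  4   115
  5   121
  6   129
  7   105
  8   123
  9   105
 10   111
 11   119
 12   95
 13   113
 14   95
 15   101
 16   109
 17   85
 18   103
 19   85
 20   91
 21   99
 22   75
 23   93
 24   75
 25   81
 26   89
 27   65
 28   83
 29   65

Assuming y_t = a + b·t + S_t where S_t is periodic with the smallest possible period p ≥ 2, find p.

First differences y_{t+1} − y_t: -24, 18, -18, 6, 8, -24, 18, -18, 6, 8, -24, 18, …
The difference pattern repeats every 5 terms and not for any smaller step, so p = 5.

5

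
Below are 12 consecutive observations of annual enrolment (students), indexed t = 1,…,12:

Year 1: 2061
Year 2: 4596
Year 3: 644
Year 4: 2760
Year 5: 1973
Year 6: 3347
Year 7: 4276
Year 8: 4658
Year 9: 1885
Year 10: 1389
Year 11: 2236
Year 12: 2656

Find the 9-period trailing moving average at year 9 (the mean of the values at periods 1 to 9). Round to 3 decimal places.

2911.111

Sum of periods 1–9: 2061 + 4596 + 644 + 2760 + 1973 + 3347 + 4276 + 4658 + 1885 = 26200
Divide by 9: 26200 / 9 = 2911.111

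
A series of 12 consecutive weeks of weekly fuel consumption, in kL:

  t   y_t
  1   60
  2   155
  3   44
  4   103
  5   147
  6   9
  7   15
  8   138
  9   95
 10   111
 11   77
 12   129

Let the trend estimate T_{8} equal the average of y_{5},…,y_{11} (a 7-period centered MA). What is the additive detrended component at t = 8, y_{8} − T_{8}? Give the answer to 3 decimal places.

Trend T_8 = (147 + 9 + 15 + 138 + 95 + 111 + 77) / 7 = 592/7 = 84.57143
Detrended value: 138 − 84.57143 = 53.429

53.429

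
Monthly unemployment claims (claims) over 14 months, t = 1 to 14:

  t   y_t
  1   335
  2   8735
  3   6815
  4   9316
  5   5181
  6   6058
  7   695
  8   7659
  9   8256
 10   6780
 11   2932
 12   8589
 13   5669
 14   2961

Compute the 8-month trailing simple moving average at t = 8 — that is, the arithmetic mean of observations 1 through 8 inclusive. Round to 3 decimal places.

5599.250

Sum of periods 1–8: 335 + 8735 + 6815 + 9316 + 5181 + 6058 + 695 + 7659 = 44794
Divide by 8: 44794 / 8 = 5599.250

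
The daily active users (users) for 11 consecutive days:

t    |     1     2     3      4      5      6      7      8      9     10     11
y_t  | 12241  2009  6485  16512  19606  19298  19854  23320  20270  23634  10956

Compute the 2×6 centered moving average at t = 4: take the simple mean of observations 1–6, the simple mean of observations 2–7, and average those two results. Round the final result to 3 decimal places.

Sum over 1–6: 12241 + 2009 + 6485 + 16512 + 19606 + 19298 = 76151
Sum over 2–7: 2009 + 6485 + 16512 + 19606 + 19298 + 19854 = 83764
CMA at t=4 = (76151 + 83764) / (2·6) = 159915 / 12 = 13326.250

13326.250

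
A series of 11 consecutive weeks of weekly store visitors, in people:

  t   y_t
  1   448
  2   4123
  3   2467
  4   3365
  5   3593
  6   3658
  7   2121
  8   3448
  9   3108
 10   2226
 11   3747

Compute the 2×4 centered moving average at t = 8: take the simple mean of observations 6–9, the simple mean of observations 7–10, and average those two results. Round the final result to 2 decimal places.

Sum over 6–9: 3658 + 2121 + 3448 + 3108 = 12335
Sum over 7–10: 2121 + 3448 + 3108 + 2226 = 10903
CMA at t=8 = (12335 + 10903) / (2·4) = 23238 / 8 = 2904.75

2904.75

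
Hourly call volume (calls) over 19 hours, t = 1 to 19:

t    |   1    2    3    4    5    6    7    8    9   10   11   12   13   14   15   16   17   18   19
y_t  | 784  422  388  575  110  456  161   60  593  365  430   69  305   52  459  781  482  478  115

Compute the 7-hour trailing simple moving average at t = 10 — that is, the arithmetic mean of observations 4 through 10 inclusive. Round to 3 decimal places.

331.429

Sum of periods 4–10: 575 + 110 + 456 + 161 + 60 + 593 + 365 = 2320
Divide by 7: 2320 / 7 = 331.429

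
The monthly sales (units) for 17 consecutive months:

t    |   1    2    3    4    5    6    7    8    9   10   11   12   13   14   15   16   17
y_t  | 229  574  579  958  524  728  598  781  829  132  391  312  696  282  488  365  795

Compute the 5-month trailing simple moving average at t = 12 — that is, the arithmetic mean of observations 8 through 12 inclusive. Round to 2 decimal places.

489.00

Sum of periods 8–12: 781 + 829 + 132 + 391 + 312 = 2445
Divide by 5: 2445 / 5 = 489.00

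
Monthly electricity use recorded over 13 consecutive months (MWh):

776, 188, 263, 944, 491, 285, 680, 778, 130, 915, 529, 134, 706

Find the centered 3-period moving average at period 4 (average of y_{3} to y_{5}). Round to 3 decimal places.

566.000

Sum of periods 3–5: 263 + 944 + 491 = 1698
Divide by 3: 1698 / 3 = 566.000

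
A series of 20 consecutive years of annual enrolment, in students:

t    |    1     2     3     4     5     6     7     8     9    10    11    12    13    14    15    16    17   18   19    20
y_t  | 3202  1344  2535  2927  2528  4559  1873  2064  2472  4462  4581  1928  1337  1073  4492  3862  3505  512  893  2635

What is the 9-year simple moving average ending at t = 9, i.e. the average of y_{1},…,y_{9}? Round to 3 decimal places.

2611.556

Sum of periods 1–9: 3202 + 1344 + 2535 + 2927 + 2528 + 4559 + 1873 + 2064 + 2472 = 23504
Divide by 9: 23504 / 9 = 2611.556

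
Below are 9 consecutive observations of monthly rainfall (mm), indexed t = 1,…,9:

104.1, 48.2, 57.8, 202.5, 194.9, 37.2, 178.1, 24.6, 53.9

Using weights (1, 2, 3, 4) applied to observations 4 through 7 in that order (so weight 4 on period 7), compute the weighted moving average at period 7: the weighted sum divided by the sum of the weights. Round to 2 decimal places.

Weighted sum: 1·202.5 + 2·194.9 + 3·37.2 + 4·178.1 = 202.5 + 389.8 + 111.6 + 712.4 = 1416.3
Weight total: 1 + 2 + 3 + 4 = 10
WMA = 1416.3 / 10 = 141.63

141.63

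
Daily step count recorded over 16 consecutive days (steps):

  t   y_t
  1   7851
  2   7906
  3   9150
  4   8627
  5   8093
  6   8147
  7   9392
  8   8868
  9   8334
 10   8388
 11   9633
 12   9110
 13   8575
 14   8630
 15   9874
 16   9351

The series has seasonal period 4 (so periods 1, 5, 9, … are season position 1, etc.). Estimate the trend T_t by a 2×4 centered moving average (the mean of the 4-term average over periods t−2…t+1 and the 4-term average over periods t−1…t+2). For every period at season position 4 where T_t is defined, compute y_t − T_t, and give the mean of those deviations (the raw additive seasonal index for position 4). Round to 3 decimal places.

Season position 4 occurs at t = 4, 8, 12 (where T_t is defined).
t=4: T_4 = 8474.12500; y_4 − T_4 = 8627 − 8474.12500 = 152.87500
t=8: T_8 = 8715.37500; y_8 − T_8 = 8868 − 8715.37500 = 152.62500
t=12: T_12 = 8956.75000; y_12 − T_12 = 9110 − 8956.75000 = 153.25000
Mean deviation: (152.87500 + 152.62500 + 153.25000) / 3 = 152.917

152.917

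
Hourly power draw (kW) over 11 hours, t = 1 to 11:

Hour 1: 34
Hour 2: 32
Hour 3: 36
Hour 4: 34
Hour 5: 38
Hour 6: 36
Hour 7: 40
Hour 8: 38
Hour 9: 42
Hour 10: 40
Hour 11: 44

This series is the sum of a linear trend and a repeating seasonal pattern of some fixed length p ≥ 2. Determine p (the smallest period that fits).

First differences y_{t+1} − y_t: -2, 4, -2, 4, -2, 4, …
The difference pattern repeats every 2 terms and not for any smaller step, so p = 2.

2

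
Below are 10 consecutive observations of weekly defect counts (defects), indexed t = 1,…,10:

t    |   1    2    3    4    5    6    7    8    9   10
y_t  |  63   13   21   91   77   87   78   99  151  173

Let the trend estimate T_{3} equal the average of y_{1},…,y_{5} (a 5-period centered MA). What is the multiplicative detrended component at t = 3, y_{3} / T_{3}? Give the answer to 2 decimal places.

0.40

Trend T_3 = (63 + 13 + 21 + 91 + 77) / 5 = 265/5 = 53.0000
Ratio to trend: 21 / 53.0000 = 0.40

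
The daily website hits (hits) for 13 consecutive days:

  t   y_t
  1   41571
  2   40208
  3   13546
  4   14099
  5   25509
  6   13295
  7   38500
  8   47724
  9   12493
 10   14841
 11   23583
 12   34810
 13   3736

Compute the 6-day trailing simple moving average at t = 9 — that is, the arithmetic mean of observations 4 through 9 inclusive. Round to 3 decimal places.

Sum of periods 4–9: 14099 + 25509 + 13295 + 38500 + 47724 + 12493 = 151620
Divide by 6: 151620 / 6 = 25270.000

25270.000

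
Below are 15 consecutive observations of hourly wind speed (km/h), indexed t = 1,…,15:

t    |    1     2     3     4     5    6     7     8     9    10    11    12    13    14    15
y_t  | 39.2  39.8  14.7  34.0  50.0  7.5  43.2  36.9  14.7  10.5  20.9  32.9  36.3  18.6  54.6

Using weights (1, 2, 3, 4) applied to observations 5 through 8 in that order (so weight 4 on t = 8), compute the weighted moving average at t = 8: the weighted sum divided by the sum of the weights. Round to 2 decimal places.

34.22

Weighted sum: 1·50.0 + 2·7.5 + 3·43.2 + 4·36.9 = 50.0 + 15.0 + 129.6 + 147.6 = 342.2
Weight total: 1 + 2 + 3 + 4 = 10
WMA = 342.2 / 10 = 34.22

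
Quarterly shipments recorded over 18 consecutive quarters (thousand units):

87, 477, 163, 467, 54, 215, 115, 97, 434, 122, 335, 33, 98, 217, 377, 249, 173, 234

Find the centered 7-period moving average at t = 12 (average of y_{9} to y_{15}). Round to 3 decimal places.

230.857

Sum of periods 9–15: 434 + 122 + 335 + 33 + 98 + 217 + 377 = 1616
Divide by 7: 1616 / 7 = 230.857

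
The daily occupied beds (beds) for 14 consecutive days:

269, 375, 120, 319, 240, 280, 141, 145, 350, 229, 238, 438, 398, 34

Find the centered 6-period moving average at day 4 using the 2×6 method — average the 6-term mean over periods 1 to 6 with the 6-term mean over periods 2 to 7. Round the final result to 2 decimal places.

256.50

Sum over 1–6: 269 + 375 + 120 + 319 + 240 + 280 = 1603
Sum over 2–7: 375 + 120 + 319 + 240 + 280 + 141 = 1475
CMA at t=4 = (1603 + 1475) / (2·6) = 3078 / 12 = 256.50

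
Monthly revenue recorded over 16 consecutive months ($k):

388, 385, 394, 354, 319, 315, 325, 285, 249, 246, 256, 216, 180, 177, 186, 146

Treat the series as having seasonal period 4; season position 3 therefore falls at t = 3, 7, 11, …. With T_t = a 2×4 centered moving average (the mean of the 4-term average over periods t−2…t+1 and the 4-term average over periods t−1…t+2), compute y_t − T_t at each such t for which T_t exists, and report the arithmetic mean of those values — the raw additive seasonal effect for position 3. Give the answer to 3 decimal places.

Season position 3 occurs at t = 3, 7, 11 (where T_t is defined).
t=3: T_3 = 371.62500; y_3 − T_3 = 394 − 371.62500 = 22.37500
t=7: T_7 = 302.25000; y_7 − T_7 = 325 − 302.25000 = 22.75000
t=11: T_11 = 233.12500; y_11 − T_11 = 256 − 233.12500 = 22.87500
Mean deviation: (22.37500 + 22.75000 + 22.87500) / 3 = 22.667

22.667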